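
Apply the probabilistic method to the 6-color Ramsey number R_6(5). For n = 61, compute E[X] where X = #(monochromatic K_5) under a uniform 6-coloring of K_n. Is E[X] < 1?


E[X] = C(61, 5) · 6^{1 − 10} = 5949147 · 6^{−9} = 5949147/10077696.
As a reduced fraction: E[X] = 1983049/3359232 ≈ 0.590328.
Is E[X] < 1? YES.
Since E[X] < 1, there exists a 6-coloring of K_{61} with no monochromatic K_5; hence R_6(5) > 61.

E[X] = 1983049/3359232 ≈ 0.590328; E[X] < 1, so R_6(5) > 61.


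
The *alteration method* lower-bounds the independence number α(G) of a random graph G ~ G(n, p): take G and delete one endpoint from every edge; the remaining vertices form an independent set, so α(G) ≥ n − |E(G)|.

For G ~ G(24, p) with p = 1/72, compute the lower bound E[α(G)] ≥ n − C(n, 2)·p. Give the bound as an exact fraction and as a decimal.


E[|E(G)|] = C(24, 2)·p = 276 · (1/72) = 23/6.
E[α(G)] ≥ n − E[|E(G)|] = 24 − 23/6 = 121/6.
Numerically: ≈ 20.167.
(This is only a lower bound; the true E[α(G)] may be larger.)

E[α(G)] ≥ 121/6 ≈ 20.167.


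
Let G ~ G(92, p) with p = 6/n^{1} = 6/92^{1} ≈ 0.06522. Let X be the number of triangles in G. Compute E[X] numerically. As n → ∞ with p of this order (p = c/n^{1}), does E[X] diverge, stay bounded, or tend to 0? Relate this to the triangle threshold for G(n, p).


Number of potential triangles: C(92, 3) = 125580.
Each occurs with probability p³ ≈ (0.06522)³ ≈ 2.773897e-04.
By linearity: E[X] = C(92, 3)·p³ ≈ 125580 · 2.773897e-04 ≈ 34.8346.
Here α = 1, so p = 6/n is exactly at the triangle threshold p ~ 1/n. Asymptotically E[X] → c³/6 = 6³/6 = 36 ≈ 36.0000, a bounded constant. In this regime the triangle count is asymptotically Poisson(c³/6).

E[X] ≈ 34.8346; in regime p = Θ(1/n^{1}) E[X] stays bounded (at the triangle threshold p ~ 1/n).


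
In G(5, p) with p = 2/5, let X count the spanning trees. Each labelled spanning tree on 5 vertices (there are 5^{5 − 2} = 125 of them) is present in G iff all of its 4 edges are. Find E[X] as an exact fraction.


K_5 has 5^{5 − 2} = 125 labelled spanning trees.
For each such spanning tree H, let X_H = 1 if all 4 edges of H are present in G. Then P[X_H = 1] = p^{4} = (2/5)^{4} = 16/625.
By linearity: E[X] = Σ_H E[X_H] = 125 · p^{4} = 125 · 16/625 = 16/5.
Numerically: E[X] ≈ 3.2.

E[X] = 125 · (2/5)^{4} = 16/5 ≈ 3.2.


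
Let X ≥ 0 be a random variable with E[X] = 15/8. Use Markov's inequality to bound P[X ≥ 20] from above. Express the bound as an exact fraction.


μ = E[X] = 15/8, a = 20.
Markov: P[X ≥ 20] ≤ μ/a = (15/8)/20 = 3/32.
Numerically: ≈ 0.0938.
(Since a = 20 > μ = 1.8750, the bound 3/32 is < 1 and informative.)

P[X ≥ 20] ≤ 3/32 ≈ 0.0938.


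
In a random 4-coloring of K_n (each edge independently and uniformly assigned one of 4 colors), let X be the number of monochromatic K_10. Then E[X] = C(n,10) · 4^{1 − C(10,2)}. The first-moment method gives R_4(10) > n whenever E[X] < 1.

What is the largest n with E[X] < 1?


We need C(n, 10) · 4^{1 − 45} < 1, i.e. C(n, 10) < 4^{45 − 1} = 309485009821345068724781056.
Check values of n near the boundary:
  n = 2019: C(2019, 10) = 303322949179835278009229628; 303322949179835278009229628 < 309485009821345068724781056? YES
  n = 2020: C(2020, 10) = 304832018578739931133653656; 304832018578739931133653656 < 309485009821345068724781056? YES
  n = 2021: C(2021, 10) = 306347841644770462864800616; 306347841644770462864800616 < 309485009821345068724781056? YES
  n = 2022: C(2022, 10) = 307870445231474093395937796; 307870445231474093395937796 < 309485009821345068724781056? YES
  n = 2023: C(2023, 10) = 309399856285778485315440716; 309399856285778485315440716 < 309485009821345068724781056? YES
  n = 2024: C(2024, 10) = 310936101848269937576192656; 310936101848269937576192656 < 309485009821345068724781056? NO
  n = 2025: C(2025, 10) = 312479209053472269772600560; 312479209053472269772600560 < 309485009821345068724781056? NO
The largest n with C(n, 10) < 309485009821345068724781056 is n = 2023 (where E[X] = 77349964071444621328860179/77371252455336267181195264 ≈ 0.999725). Hence R_4(10) > 2023, i.e. R_4(10) ≥ 2024.

Largest n = 2023; hence R_4(10) > 2023.


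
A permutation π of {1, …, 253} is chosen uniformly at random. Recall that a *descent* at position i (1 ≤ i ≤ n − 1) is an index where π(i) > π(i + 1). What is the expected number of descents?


Write X = Σ X_I over i = 1, …, 252, with X_I the indicator of one descent.
There are 252 indicators.
For each fixed i, the pair (π(i), π(i+1)) is a uniformly random ordered pair of distinct values from {1, …, 253}; by symmetry P[π(i) > π(i+1)] = 1/2.
By linearity: E[X] = 252 · (1/2) = (253 − 1) · (1/2) = 126 ≈ 126.000000.

E[X] = 126 = 126.000000.


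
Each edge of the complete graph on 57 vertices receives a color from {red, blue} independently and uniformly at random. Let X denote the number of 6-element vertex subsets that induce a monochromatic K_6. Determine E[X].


Let X = Σ_S X_S over the C(57, 6) = 36288252 subsets S of size 6, where X_S = 1 if the K_6 on S is monochromatic.
For a fixed S, the K_6 on S has C(6, 2) = 15 edges. P[all 15 edges red] = (1/2)^15, and likewise for blue, so P[monochromatic] = 2·(1/2)^15 = 2^{1 − 15} = 1/16384.
Summing: E[X] = C(57, 6) · 2^{1 − 15} = 36288252 · 1/16384 = 9072063/4096.
Numerically: E[X] ≈ 2214.859.

E[X] = C(57,6)·2^(1−C(6,2)) = 9072063/4096 ≈ 2214.859.


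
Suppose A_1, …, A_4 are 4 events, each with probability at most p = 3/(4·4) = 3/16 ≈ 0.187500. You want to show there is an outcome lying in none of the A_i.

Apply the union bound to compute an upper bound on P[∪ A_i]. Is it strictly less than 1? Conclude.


Union bound: P[∪_{i=1}^{4} A_i] ≤ Σ_i P[A_i] ≤ 4·p = 4·(3/16) = 3/4.
Numerically: 3/4 ≈ 0.750000.
Is 3/4 < 1? YES.
Since P[∪ A_i] ≤ 3/4 < 1, the complement has P[∩ A_i^c] ≥ 1 − 3/4 = 1/4 > 0, so some outcome avoids every A_i.

4·p = 3/4 ≈ 0.750000; existence CERTIFIED by the union bound.


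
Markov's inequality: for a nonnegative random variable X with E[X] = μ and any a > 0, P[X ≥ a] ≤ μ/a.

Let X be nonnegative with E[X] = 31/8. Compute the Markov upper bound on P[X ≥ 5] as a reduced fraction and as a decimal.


μ = E[X] = 31/8, a = 5.
Markov: P[X ≥ 5] ≤ μ/a = (31/8)/5 = 31/40.
Numerically: ≈ 0.7750.
(Since a = 5 > μ = 3.8750, the bound 31/40 is < 1 and informative.)

P[X ≥ 5] ≤ 31/40 ≈ 0.7750.


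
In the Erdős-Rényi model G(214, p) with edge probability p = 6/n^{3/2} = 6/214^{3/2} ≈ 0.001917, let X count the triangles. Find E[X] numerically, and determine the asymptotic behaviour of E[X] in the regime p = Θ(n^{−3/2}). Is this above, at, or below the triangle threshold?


Number of potential triangles: C(214, 3) = 1610564.
Each occurs with probability p³ ≈ (0.001917)³ ≈ 7.040310e-09.
By linearity: E[X] = C(214, 3)·p³ ≈ 1610564 · 7.040310e-09 ≈ 0.0113.
Since α = 3/2 > 1, p = c/n^{3/2} = o(1/n) is below the triangle threshold p ~ 1/n. Asymptotically E[X] ~ (c³/6)·n^{3(1−α)} = (6³/6)·n^{-1.5} → 0, so by Markov's inequality G has no triangles w.h.p.

E[X] ≈ 0.0113; in regime p = Θ(1/n^{3/2}) E[X] tends to 0 (below the triangle threshold p ~ 1/n).


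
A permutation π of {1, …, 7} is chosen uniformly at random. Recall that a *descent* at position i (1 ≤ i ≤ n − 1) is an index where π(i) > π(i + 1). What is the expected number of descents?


Write X = Σ X_I over i = 1, …, 6, with X_I the indicator of one descent.
There are 6 indicators.
For each fixed i, the pair (π(i), π(i+1)) is a uniformly random ordered pair of distinct values from {1, …, 7}; by symmetry P[π(i) > π(i+1)] = 1/2.
By linearity: E[X] = 6 · (1/2) = (7 − 1) · (1/2) = 3 ≈ 3.000.

E[X] = 3 = 3.000.


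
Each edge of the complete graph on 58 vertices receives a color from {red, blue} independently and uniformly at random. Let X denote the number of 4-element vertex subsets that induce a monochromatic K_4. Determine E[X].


Let X = Σ_S X_S over the C(58, 4) = 424270 subsets S of size 4, where X_S = 1 if the K_4 on S is monochromatic.
For a fixed S, the K_4 on S has C(4, 2) = 6 edges. P[all 6 edges red] = (1/2)^6, and likewise for blue, so P[monochromatic] = 2·(1/2)^6 = 2^{1 − 6} = 1/32.
By linearity: E[X] = C(58, 4) · 2^{1 − 6} = 424270 · 1/32 = 212135/16.
Numerically: E[X] ≈ 13258.437500.

E[X] = C(58,4)·2^(1−C(4,2)) = 212135/16 ≈ 13258.437500.


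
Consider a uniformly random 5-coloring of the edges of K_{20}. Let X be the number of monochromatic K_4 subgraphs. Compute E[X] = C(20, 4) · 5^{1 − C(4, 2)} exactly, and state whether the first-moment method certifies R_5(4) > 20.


E[X] = C(20, 4) · 5^{1 − 6} = 4845 · 5^{−5} = 4845/3125.
As a reduced fraction: E[X] = 969/625 ≈ 1.550400.
Is E[X] < 1? NO.
Since E[X] ≥ 1, the first-moment bound is inconclusive at n = 20; it does NOT by itself certify R_5(4) > 20.

E[X] = 969/625 ≈ 1.550400; E[X] ≥ 1; first-moment method inconclusive here.


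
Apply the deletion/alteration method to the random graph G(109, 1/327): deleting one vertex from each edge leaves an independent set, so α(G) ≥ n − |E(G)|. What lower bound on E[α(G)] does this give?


E[|E(G)|] = C(109, 2)·p = 5886 · (1/327) = 18.
E[α(G)] ≥ n − E[|E(G)|] = 109 − 18 = 91.
Numerically: ≈ 91.0000.
(This is only a lower bound; the true E[α(G)] may be larger.)

E[α(G)] ≥ 91 ≈ 91.0000.


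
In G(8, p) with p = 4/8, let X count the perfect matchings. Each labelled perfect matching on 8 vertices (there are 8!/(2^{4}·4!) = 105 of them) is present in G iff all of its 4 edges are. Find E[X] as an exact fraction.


K_8 has 8!/(2^{4}·4!) = 105 labelled perfect matchings.
For each such perfect matching H, let X_H = 1 if all 4 edges of H are present in G. Then P[X_H = 1] = p^{4} = (1/2)^{4} = 1/16.
Summing the indicators: E[X] = Σ_H E[X_H] = 105 · p^{4} = 105 · 1/16 = 105/16.
Numerically: E[X] ≈ 6.5625.

E[X] = 105 · (1/2)^{4} = 105/16 ≈ 6.5625.


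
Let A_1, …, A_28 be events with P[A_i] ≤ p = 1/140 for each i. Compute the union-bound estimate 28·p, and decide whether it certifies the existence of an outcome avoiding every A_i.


Union bound: P[∪_{i=1}^{28} A_i] ≤ Σ_i P[A_i] ≤ 28·p = 28·(1/140) = 1/5.
Numerically: 1/5 ≈ 0.20000.
Is 1/5 < 1? YES.
Since P[∪ A_i] ≤ 1/5 < 1, the complement has P[∩ A_i^c] ≥ 1 − 1/5 = 4/5 > 0, so some outcome avoids every A_i.

28·p = 1/5 ≈ 0.20000; existence CERTIFIED by the union bound.


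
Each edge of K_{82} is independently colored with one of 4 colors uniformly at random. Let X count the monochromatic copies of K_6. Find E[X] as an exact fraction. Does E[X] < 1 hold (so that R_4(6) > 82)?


E[X] = C(82, 6) · 4^{1 − 15} = 350161812 · 4^{−14} = 350161812/268435456.
As a reduced fraction: E[X] = 87540453/67108864 ≈ 1.304454.
Is E[X] < 1? NO.
Since E[X] ≥ 1, the first-moment bound is inconclusive at n = 82; it does NOT by itself certify R_4(6) > 82.

E[X] = 87540453/67108864 ≈ 1.304454; E[X] ≥ 1; first-moment method inconclusive here.


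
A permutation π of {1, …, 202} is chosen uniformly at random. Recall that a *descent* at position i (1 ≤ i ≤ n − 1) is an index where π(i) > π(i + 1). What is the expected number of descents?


Write X = Σ X_I over i = 1, …, 201, with X_I the indicator of one descent.
There are 201 indicators.
For each fixed i, the pair (π(i), π(i+1)) is a uniformly random ordered pair of distinct values from {1, …, 202}; by symmetry P[π(i) > π(i+1)] = 1/2.
By linearity: E[X] = 201 · (1/2) = (202 − 1) · (1/2) = 201/2 ≈ 100.500.

E[X] = 201/2 = 100.500.


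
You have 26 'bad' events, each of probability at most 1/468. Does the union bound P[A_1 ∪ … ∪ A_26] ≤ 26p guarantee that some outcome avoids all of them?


Union bound: P[∪_{i=1}^{26} A_i] ≤ Σ_i P[A_i] ≤ 26·p = 26·(1/468) = 1/18.
Numerically: 1/18 ≈ 0.056.
Is 1/18 < 1? YES.
Since P[∪ A_i] ≤ 1/18 < 1, the complement has P[∩ A_i^c] ≥ 1 − 1/18 = 17/18 > 0, so some outcome avoids every A_i.

26·p = 1/18 ≈ 0.056; existence CERTIFIED by the union bound.


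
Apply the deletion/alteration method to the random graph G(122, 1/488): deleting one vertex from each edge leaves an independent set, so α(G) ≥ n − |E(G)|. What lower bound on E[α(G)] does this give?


E[|E(G)|] = C(122, 2)·p = 7381 · (1/488) = 121/8.
E[α(G)] ≥ n − E[|E(G)|] = 122 − 121/8 = 855/8.
Numerically: ≈ 106.8750.
(This is only a lower bound; the true E[α(G)] may be larger.)

E[α(G)] ≥ 855/8 ≈ 106.8750.


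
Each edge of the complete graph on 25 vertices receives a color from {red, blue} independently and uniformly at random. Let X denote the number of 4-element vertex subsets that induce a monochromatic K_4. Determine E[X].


Let X = Σ_S X_S over the C(25, 4) = 12650 subsets S of size 4, where X_S = 1 if the K_4 on S is monochromatic.
For a fixed S, the K_4 on S has C(4, 2) = 6 edges. P[all 6 edges red] = (1/2)^6, and likewise for blue, so P[monochromatic] = 2·(1/2)^6 = 2^{1 − 6} = 1/32.
By linearity of expectation: E[X] = C(25, 4) · 2^{1 − 6} = 12650 · 1/32 = 6325/16.
Numerically: E[X] ≈ 395.312.

E[X] = C(25,4)·2^(1−C(4,2)) = 6325/16 ≈ 395.312.


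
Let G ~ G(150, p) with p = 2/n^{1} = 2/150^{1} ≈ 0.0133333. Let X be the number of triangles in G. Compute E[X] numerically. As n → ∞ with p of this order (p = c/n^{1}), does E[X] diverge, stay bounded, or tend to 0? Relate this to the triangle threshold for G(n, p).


Number of potential triangles: C(150, 3) = 551300.
Each occurs with probability p³ ≈ (0.0133333)³ ≈ 2.37037037e-06.
By linearity: E[X] = C(150, 3)·p³ ≈ 551300 · 2.37037037e-06 ≈ 1.306785.
Here α = 1, so p = 2/n is exactly at the triangle threshold p ~ 1/n. Asymptotically E[X] → c³/6 = 2³/6 = 4/3 ≈ 1.333333, a bounded constant. In this regime the triangle count is asymptotically Poisson(c³/6).

E[X] ≈ 1.306785; in regime p = Θ(1/n^{1}) E[X] stays bounded (at the triangle threshold p ~ 1/n).


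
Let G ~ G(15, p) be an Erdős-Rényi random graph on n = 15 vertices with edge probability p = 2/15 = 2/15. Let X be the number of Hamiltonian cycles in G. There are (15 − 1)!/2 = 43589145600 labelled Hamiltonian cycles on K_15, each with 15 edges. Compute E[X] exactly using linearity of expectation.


K_15 has (15 − 1)!/2 = 43589145600 labelled Hamiltonian cycles.
For each such Hamiltonian cycle H, let X_H = 1 if all 15 edges of H are present in G. Then P[X_H = 1] = p^{15} = (2/15)^{15} = 32768/437893890380859375.
Summing the indicators: E[X] = Σ_H E[X_H] = 43589145600 · p^{15} = 43589145600 · 32768/437893890380859375 = 235115905024/72081298828125.
Numerically: E[X] ≈ 0.00326182.

E[X] = 43589145600 · (2/15)^{15} = 235115905024/72081298828125 ≈ 0.00326182.


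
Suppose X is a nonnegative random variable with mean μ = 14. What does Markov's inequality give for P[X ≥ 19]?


μ = E[X] = 14, a = 19.
Markov: P[X ≥ 19] ≤ μ/a = (14)/19 = 14/19.
Numerically: ≈ 0.736842.
(Since a = 19 > μ = 14.000000, the bound 14/19 is < 1 and informative.)

P[X ≥ 19] ≤ 14/19 ≈ 0.736842.


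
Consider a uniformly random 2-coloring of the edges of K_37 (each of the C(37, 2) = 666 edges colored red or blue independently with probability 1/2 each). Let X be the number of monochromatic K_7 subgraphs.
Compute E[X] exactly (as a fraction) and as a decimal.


Let X = Σ_S X_S over the C(37, 7) = 10295472 subsets S of size 7, where X_S = 1 if the K_7 on S is monochromatic.
For a fixed S, the K_7 on S has C(7, 2) = 21 edges. P[all 21 edges red] = (1/2)^21, and likewise for blue, so P[monochromatic] = 2·(1/2)^21 = 2^{1 − 21} = 1/1048576.
By linearity of expectation: E[X] = C(37, 7) · 2^{1 − 21} = 10295472 · 1/1048576 = 643467/65536.
Numerically: E[X] ≈ 9.8185.

E[X] = C(37,7)·2^(1−C(7,2)) = 643467/65536 ≈ 9.8185.


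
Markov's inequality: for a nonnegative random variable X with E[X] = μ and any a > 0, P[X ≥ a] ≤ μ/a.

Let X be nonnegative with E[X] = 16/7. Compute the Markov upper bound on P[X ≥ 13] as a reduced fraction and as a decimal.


μ = E[X] = 16/7, a = 13.
Markov: P[X ≥ 13] ≤ μ/a = (16/7)/13 = 16/91.
Numerically: ≈ 0.1758.
(Since a = 13 > μ = 2.2857, the bound 16/91 is < 1 and informative.)

P[X ≥ 13] ≤ 16/91 ≈ 0.1758.


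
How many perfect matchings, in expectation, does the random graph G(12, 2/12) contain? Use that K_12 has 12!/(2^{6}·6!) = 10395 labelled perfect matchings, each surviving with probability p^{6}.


K_12 has 12!/(2^{6}·6!) = 10395 labelled perfect matchings.
For each such perfect matching H, let X_H = 1 if all 6 edges of H are present in G. Then P[X_H = 1] = p^{6} = (1/6)^{6} = 1/46656.
By linearity of expectation: E[X] = Σ_H E[X_H] = 10395 · p^{6} = 10395 · 1/46656 = 385/1728.
Numerically: E[X] ≈ 0.2228.

E[X] = 10395 · (1/6)^{6} = 385/1728 ≈ 0.2228.


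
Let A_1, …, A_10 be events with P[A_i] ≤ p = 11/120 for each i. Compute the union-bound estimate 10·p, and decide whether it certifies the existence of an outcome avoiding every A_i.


Union bound: P[∪_{i=1}^{10} A_i] ≤ Σ_i P[A_i] ≤ 10·p = 10·(11/120) = 11/12.
Numerically: 11/12 ≈ 0.91667.
Is 11/12 < 1? YES.
Since P[∪ A_i] ≤ 11/12 < 1, the complement has P[∩ A_i^c] ≥ 1 − 11/12 = 1/12 > 0, so some outcome avoids every A_i.

10·p = 11/12 ≈ 0.91667; existence CERTIFIED by the union bound.


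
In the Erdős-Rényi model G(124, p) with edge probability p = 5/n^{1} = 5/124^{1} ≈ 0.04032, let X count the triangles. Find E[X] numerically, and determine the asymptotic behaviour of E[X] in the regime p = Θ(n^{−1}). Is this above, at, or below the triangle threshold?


Number of potential triangles: C(124, 3) = 310124.
Each occurs with probability p³ ≈ (0.04032)³ ≈ 6.556091e-05.
By linearity: E[X] = C(124, 3)·p³ ≈ 310124 · 6.556091e-05 ≈ 20.3320.
Here α = 1, so p = 5/n is exactly at the triangle threshold p ~ 1/n. Asymptotically E[X] → c³/6 = 5³/6 = 125/6 ≈ 20.8333, a bounded constant. In this regime the triangle count is asymptotically Poisson(c³/6).

E[X] ≈ 20.3320; in regime p = Θ(1/n^{1}) E[X] stays bounded (at the triangle threshold p ~ 1/n).


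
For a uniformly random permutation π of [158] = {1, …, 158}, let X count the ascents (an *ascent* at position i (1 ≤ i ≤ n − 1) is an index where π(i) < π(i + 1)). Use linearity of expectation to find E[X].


Write X = Σ X_I over i = 1, …, 157, with X_I the indicator of one ascent.
There are 157 indicators.
For each fixed i, the pair (π(i), π(i+1)) is a uniformly random ordered pair of distinct values from {1, …, 158}; by symmetry P[π(i) < π(i+1)] = 1/2.
By linearity: E[X] = 157 · (1/2) = (158 − 1) · (1/2) = 157/2 ≈ 78.50000.

E[X] = 157/2 = 78.50000.


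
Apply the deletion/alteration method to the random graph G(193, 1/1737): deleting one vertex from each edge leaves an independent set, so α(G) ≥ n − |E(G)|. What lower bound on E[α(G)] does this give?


E[|E(G)|] = C(193, 2)·p = 18528 · (1/1737) = 32/3.
E[α(G)] ≥ n − E[|E(G)|] = 193 − 32/3 = 547/3.
Numerically: ≈ 182.333333.
(This is only a lower bound; the true E[α(G)] may be larger.)

E[α(G)] ≥ 547/3 ≈ 182.333333.


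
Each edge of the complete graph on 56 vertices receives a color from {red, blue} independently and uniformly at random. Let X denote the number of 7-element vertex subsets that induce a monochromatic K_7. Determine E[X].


Let X = Σ_S X_S over the C(56, 7) = 231917400 subsets S of size 7, where X_S = 1 if the K_7 on S is monochromatic.
For a fixed S, the K_7 on S has C(7, 2) = 21 edges. P[all 21 edges red] = (1/2)^21, and likewise for blue, so P[monochromatic] = 2·(1/2)^21 = 2^{1 − 21} = 1/1048576.
Summing: E[X] = C(56, 7) · 2^{1 − 21} = 231917400 · 1/1048576 = 28989675/131072.
Numerically: E[X] ≈ 221.17367.

E[X] = C(56,7)·2^(1−C(7,2)) = 28989675/131072 ≈ 221.17367.


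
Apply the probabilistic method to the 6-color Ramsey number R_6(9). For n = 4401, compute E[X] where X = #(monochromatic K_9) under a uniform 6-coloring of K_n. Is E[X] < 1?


E[X] = C(4401, 9) · 6^{1 − 36} = 1692951372410676096134752050 · 6^{−35} = 1692951372410676096134752050/1719070799748422591028658176.
As a reduced fraction: E[X] = 282158562068446016022458675/286511799958070431838109696 ≈ 0.98481.
Is E[X] < 1? YES.
Since E[X] < 1, there exists a 6-coloring of K_{4401} with no monochromatic K_9; hence R_6(9) > 4401.

E[X] = 282158562068446016022458675/286511799958070431838109696 ≈ 0.98481; E[X] < 1, so R_6(9) > 4401.


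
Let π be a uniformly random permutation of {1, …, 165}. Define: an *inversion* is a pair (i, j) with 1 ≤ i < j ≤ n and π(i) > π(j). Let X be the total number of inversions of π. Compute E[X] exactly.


Write X = Σ X_I over the C(165, 2) = 13530 pairs i < j, with X_I the indicator of one inversion.
There are 13530 indicators.
For each fixed pair i < j, the values π(i) and π(j) are two distinct elements of {1, …, 165} in uniformly random order; by symmetry P[π(i) > π(j)] = 1/2.
By linearity: E[X] = 13530 · (1/2) = C(165, 2) · (1/2) = 13530/2 = 6765 ≈ 6765.0000.

E[X] = 6765 = 6765.0000.


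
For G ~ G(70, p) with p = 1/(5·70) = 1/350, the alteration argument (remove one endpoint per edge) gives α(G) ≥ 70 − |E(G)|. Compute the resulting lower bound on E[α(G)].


E[|E(G)|] = C(70, 2)·p = 2415 · (1/350) = 69/10.
E[α(G)] ≥ n − E[|E(G)|] = 70 − 69/10 = 631/10.
Numerically: ≈ 63.10000.
(This is only a lower bound; the true E[α(G)] may be larger.)

E[α(G)] ≥ 631/10 ≈ 63.10000.


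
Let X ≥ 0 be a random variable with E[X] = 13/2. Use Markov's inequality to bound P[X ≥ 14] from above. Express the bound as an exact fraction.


μ = E[X] = 13/2, a = 14.
Markov: P[X ≥ 14] ≤ μ/a = (13/2)/14 = 13/28.
Numerically: ≈ 0.464.
(Since a = 14 > μ = 6.500, the bound 13/28 is < 1 and informative.)

P[X ≥ 14] ≤ 13/28 ≈ 0.464.


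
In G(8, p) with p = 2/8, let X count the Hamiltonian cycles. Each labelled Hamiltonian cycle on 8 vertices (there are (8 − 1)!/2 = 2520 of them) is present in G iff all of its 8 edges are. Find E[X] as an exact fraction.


K_8 has (8 − 1)!/2 = 2520 labelled Hamiltonian cycles.
For each such Hamiltonian cycle H, let X_H = 1 if all 8 edges of H are present in G. Then P[X_H = 1] = p^{8} = (1/4)^{8} = 1/65536.
By linearity of expectation: E[X] = Σ_H E[X_H] = 2520 · p^{8} = 2520 · 1/65536 = 315/8192.
Numerically: E[X] ≈ 0.03845.

E[X] = 2520 · (1/4)^{8} = 315/8192 ≈ 0.03845.


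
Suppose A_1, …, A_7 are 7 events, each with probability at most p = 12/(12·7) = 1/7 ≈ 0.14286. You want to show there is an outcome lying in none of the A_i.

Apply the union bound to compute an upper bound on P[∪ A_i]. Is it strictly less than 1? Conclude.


Union bound: P[∪_{i=1}^{7} A_i] ≤ Σ_i P[A_i] ≤ 7·p = 7·(1/7) = 1.
Numerically: 1 ≈ 1.00000.
Is 1 < 1? NO.
Since the bound 1 is ≥ 1, the union bound is uninformative here; it does NOT by itself certify existence.

7·p = 1 ≈ 1.00000; existence NOT certified by the union bound.


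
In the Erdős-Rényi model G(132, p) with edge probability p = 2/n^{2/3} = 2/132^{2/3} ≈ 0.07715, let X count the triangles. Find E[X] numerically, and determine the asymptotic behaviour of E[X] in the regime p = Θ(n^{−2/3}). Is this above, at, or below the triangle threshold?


Number of potential triangles: C(132, 3) = 374660.
Each occurs with probability p³ ≈ (0.07715)³ ≈ 4.591368e-04.
By linearity: E[X] = C(132, 3)·p³ ≈ 374660 · 4.591368e-04 ≈ 172.0202.
Since α = 2/3 < 1, p = c/n^{2/3} ≫ 1/n is above the triangle threshold p ~ 1/n. Asymptotically E[X] ~ (c³/6)·n^{3(1−α)} = (2³/6)·n^{1} → ∞; triangles are abundant w.h.p.

E[X] ≈ 172.0202; in regime p = Θ(1/n^{2/3}) E[X] diverges (above the triangle threshold p ~ 1/n).


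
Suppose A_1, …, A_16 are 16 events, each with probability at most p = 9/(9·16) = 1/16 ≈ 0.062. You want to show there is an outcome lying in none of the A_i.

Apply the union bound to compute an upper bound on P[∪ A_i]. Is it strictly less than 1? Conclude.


Union bound: P[∪_{i=1}^{16} A_i] ≤ Σ_i P[A_i] ≤ 16·p = 16·(1/16) = 1.
Numerically: 1 ≈ 1.000.
Is 1 < 1? NO.
Since the bound 1 is ≥ 1, the union bound is uninformative here; it does NOT by itself certify existence.

16·p = 1 ≈ 1.000; existence NOT certified by the union bound.


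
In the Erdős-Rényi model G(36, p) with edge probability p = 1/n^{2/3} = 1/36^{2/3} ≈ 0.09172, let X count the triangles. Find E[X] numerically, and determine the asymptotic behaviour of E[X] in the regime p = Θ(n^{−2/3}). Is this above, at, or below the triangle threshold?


Number of potential triangles: C(36, 3) = 7140.
Each occurs with probability p³ ≈ (0.09172)³ ≈ 7.716049e-04.
By linearity: E[X] = C(36, 3)·p³ ≈ 7140 · 7.716049e-04 ≈ 5.5093.
Since α = 2/3 < 1, p = c/n^{2/3} ≫ 1/n is above the triangle threshold p ~ 1/n. Asymptotically E[X] ~ (c³/6)·n^{3(1−α)} = (1³/6)·n^{1} → ∞; triangles are abundant w.h.p.

E[X] ≈ 5.5093; in regime p = Θ(1/n^{2/3}) E[X] diverges (above the triangle threshold p ~ 1/n).


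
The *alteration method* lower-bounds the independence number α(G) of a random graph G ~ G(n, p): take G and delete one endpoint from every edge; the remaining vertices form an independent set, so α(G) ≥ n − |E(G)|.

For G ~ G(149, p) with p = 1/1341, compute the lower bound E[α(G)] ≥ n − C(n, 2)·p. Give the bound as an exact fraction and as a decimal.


E[|E(G)|] = C(149, 2)·p = 11026 · (1/1341) = 74/9.
E[α(G)] ≥ n − E[|E(G)|] = 149 − 74/9 = 1267/9.
Numerically: ≈ 140.778.
(This is only a lower bound; the true E[α(G)] may be larger.)

E[α(G)] ≥ 1267/9 ≈ 140.778.


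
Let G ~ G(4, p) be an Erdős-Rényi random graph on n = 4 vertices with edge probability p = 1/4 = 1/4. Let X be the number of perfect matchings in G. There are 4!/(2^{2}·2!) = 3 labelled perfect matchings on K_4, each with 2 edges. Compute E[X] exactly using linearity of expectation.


K_4 has 4!/(2^{2}·2!) = 3 labelled perfect matchings.
For each such perfect matching H, let X_H = 1 if all 2 edges of H are present in G. Then P[X_H = 1] = p^{2} = (1/4)^{2} = 1/16.
Summing the indicators: E[X] = Σ_H E[X_H] = 3 · p^{2} = 3 · 1/16 = 3/16.
Numerically: E[X] ≈ 0.1875.

E[X] = 3 · (1/4)^{2} = 3/16 ≈ 0.1875.


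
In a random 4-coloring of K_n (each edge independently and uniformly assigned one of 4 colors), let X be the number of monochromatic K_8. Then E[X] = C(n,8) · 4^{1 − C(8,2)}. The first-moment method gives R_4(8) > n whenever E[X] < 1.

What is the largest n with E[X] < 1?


We need C(n, 8) · 4^{1 − 28} < 1, i.e. C(n, 8) < 4^{28 − 1} = 18014398509481984.
Check values of n near the boundary:
  n = 404: C(404, 8) = 16415071523485570; 16415071523485570 < 18014398509481984? YES
  n = 405: C(405, 8) = 16745853821188050; 16745853821188050 < 18014398509481984? YES
  n = 406: C(406, 8) = 17082453897995850; 17082453897995850 < 18014398509481984? YES
  n = 407: C(407, 8) = 17424959239309050; 17424959239309050 < 18014398509481984? YES
  n = 408: C(408, 8) = 17773458424095231; 17773458424095231 < 18014398509481984? YES
  n = 409: C(409, 8) = 18128041135797879; 18128041135797879 < 18014398509481984? NO
The largest n with C(n, 8) < 18014398509481984 is n = 408 (where E[X] = 17773458424095231/18014398509481984 ≈ 0.986625). Hence R_4(8) > 408, i.e. R_4(8) ≥ 409.

Largest n = 408; hence R_4(8) > 408.


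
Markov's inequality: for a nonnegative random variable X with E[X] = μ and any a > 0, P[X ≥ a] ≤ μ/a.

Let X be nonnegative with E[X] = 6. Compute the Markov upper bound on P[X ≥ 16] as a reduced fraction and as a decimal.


μ = E[X] = 6, a = 16.
Markov: P[X ≥ 16] ≤ μ/a = (6)/16 = 3/8.
Numerically: ≈ 0.375000.
(Since a = 16 > μ = 6.000000, the bound 3/8 is < 1 and informative.)

P[X ≥ 16] ≤ 3/8 ≈ 0.375000.


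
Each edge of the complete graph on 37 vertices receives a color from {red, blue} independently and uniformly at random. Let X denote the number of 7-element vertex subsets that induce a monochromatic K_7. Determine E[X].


Let X = Σ_S X_S over the C(37, 7) = 10295472 subsets S of size 7, where X_S = 1 if the K_7 on S is monochromatic.
For a fixed S, the K_7 on S has C(7, 2) = 21 edges. P[all 21 edges red] = (1/2)^21, and likewise for blue, so P[monochromatic] = 2·(1/2)^21 = 2^{1 − 21} = 1/1048576.
Summing: E[X] = C(37, 7) · 2^{1 − 21} = 10295472 · 1/1048576 = 643467/65536.
Numerically: E[X] ≈ 9.81853.

E[X] = C(37,7)·2^(1−C(7,2)) = 643467/65536 ≈ 9.81853.


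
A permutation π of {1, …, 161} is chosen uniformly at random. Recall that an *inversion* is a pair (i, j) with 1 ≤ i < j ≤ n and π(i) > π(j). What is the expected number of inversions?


Write X = Σ X_I over the C(161, 2) = 12880 pairs i < j, with X_I the indicator of one inversion.
There are 12880 indicators.
For each fixed pair i < j, the values π(i) and π(j) are two distinct elements of {1, …, 161} in uniformly random order; by symmetry P[π(i) > π(j)] = 1/2.
By linearity: E[X] = 12880 · (1/2) = C(161, 2) · (1/2) = 12880/2 = 6440 ≈ 6440.0000.

E[X] = 6440 = 6440.0000.


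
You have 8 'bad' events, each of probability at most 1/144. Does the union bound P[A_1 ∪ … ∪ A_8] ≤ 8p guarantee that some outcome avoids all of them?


Union bound: P[∪_{i=1}^{8} A_i] ≤ Σ_i P[A_i] ≤ 8·p = 8·(1/144) = 1/18.
Numerically: 1/18 ≈ 0.0556.
Is 1/18 < 1? YES.
Since P[∪ A_i] ≤ 1/18 < 1, the complement has P[∩ A_i^c] ≥ 1 − 1/18 = 17/18 > 0, so some outcome avoids every A_i.

8·p = 1/18 ≈ 0.0556; existence CERTIFIED by the union bound.


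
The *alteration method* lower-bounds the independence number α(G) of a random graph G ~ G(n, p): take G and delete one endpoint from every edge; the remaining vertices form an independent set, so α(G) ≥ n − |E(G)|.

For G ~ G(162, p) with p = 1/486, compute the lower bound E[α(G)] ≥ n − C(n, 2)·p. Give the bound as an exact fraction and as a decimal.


E[|E(G)|] = C(162, 2)·p = 13041 · (1/486) = 161/6.
E[α(G)] ≥ n − E[|E(G)|] = 162 − 161/6 = 811/6.
Numerically: ≈ 135.16667.
(This is only a lower bound; the true E[α(G)] may be larger.)

E[α(G)] ≥ 811/6 ≈ 135.16667.


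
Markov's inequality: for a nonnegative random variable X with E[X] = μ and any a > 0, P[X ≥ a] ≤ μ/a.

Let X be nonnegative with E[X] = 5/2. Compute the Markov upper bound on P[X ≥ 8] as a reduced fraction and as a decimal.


μ = E[X] = 5/2, a = 8.
Markov: P[X ≥ 8] ≤ μ/a = (5/2)/8 = 5/16.
Numerically: ≈ 0.312500.
(Since a = 8 > μ = 2.500000, the bound 5/16 is < 1 and informative.)

P[X ≥ 8] ≤ 5/16 ≈ 0.312500.


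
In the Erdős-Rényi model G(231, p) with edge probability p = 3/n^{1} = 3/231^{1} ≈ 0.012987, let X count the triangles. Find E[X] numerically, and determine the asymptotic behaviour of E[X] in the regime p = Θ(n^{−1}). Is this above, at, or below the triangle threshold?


Number of potential triangles: C(231, 3) = 2027795.
Each occurs with probability p³ ≈ (0.012987)³ ≈ 2.1904222e-06.
By linearity: E[X] = C(231, 3)·p³ ≈ 2027795 · 2.1904222e-06 ≈ 4.44173.
Here α = 1, so p = 3/n is exactly at the triangle threshold p ~ 1/n. Asymptotically E[X] → c³/6 = 3³/6 = 9/2 ≈ 4.50000, a bounded constant. In this regime the triangle count is asymptotically Poisson(c³/6).

E[X] ≈ 4.44173; in regime p = Θ(1/n^{1}) E[X] stays bounded (at the triangle threshold p ~ 1/n).


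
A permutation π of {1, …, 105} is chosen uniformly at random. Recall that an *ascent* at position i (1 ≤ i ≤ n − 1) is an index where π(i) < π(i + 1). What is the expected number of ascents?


Write X = Σ X_I over i = 1, …, 104, with X_I the indicator of one ascent.
There are 104 indicators.
For each fixed i, the pair (π(i), π(i+1)) is a uniformly random ordered pair of distinct values from {1, …, 105}; by symmetry P[π(i) < π(i+1)] = 1/2.
By linearity: E[X] = 104 · (1/2) = (105 − 1) · (1/2) = 52 ≈ 52.000000.

E[X] = 52 = 52.000000.


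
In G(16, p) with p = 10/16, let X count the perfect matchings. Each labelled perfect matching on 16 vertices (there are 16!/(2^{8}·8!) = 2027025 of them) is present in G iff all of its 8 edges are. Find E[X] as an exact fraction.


K_16 has 16!/(2^{8}·8!) = 2027025 labelled perfect matchings.
For each such perfect matching H, let X_H = 1 if all 8 edges of H are present in G. Then P[X_H = 1] = p^{8} = (5/8)^{8} = 390625/16777216.
Summing the indicators: E[X] = Σ_H E[X_H] = 2027025 · p^{8} = 2027025 · 390625/16777216 = 791806640625/16777216.
Numerically: E[X] ≈ 4.72e+04.

E[X] = 2027025 · (5/8)^{8} = 791806640625/16777216 ≈ 4.72e+04.


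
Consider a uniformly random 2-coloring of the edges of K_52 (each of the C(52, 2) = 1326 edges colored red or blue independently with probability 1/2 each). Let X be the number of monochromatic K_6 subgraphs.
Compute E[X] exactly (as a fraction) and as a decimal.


Let X = Σ_S X_S over the C(52, 6) = 20358520 subsets S of size 6, where X_S = 1 if the K_6 on S is monochromatic.
For a fixed S, the K_6 on S has C(6, 2) = 15 edges. P[all 15 edges red] = (1/2)^15, and likewise for blue, so P[monochromatic] = 2·(1/2)^15 = 2^{1 − 15} = 1/16384.
Summing: E[X] = C(52, 6) · 2^{1 − 15} = 20358520 · 1/16384 = 2544815/2048.
Numerically: E[X] ≈ 1242.585.

E[X] = C(52,6)·2^(1−C(6,2)) = 2544815/2048 ≈ 1242.585.


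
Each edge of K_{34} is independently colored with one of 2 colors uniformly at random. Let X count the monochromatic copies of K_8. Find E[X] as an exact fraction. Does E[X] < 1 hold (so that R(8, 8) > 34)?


E[X] = C(34, 8) · 2^{1 − 28} = 18156204 · 2^{−27} = 18156204/134217728.
As a reduced fraction: E[X] = 4539051/33554432 ≈ 0.1353.
Is E[X] < 1? YES.
Since E[X] < 1, there exists a 2-coloring of K_{34} with no monochromatic K_8; hence R(8, 8) > 34.

E[X] = 4539051/33554432 ≈ 0.1353; E[X] < 1, so R(8, 8) > 34.


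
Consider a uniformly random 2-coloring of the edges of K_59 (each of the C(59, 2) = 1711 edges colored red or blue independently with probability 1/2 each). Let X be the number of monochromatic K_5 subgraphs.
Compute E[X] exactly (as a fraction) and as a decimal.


Let X = Σ_S X_S over the C(59, 5) = 5006386 subsets S of size 5, where X_S = 1 if the K_5 on S is monochromatic.
For a fixed S, the K_5 on S has C(5, 2) = 10 edges. P[all 10 edges red] = (1/2)^10, and likewise for blue, so P[monochromatic] = 2·(1/2)^10 = 2^{1 − 10} = 1/512.
Summing: E[X] = C(59, 5) · 2^{1 − 10} = 5006386 · 1/512 = 2503193/256.
Numerically: E[X] ≈ 9778.0977.

E[X] = C(59,5)·2^(1−C(5,2)) = 2503193/256 ≈ 9778.0977.


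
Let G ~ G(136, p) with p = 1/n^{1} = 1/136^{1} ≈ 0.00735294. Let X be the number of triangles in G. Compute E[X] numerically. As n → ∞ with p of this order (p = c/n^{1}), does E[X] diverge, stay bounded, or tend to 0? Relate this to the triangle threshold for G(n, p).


Number of potential triangles: C(136, 3) = 410040.
Each occurs with probability p³ ≈ (0.00735294)³ ≈ 3.97542235e-07.
By linearity: E[X] = C(136, 3)·p³ ≈ 410040 · 3.97542235e-07 ≈ 0.163008.
Here α = 1, so p = 1/n is exactly at the triangle threshold p ~ 1/n. Asymptotically E[X] → c³/6 = 1³/6 = 1/6 ≈ 0.166667, a bounded constant. In this regime the triangle count is asymptotically Poisson(c³/6).

E[X] ≈ 0.163008; in regime p = Θ(1/n^{1}) E[X] stays bounded (at the triangle threshold p ~ 1/n).


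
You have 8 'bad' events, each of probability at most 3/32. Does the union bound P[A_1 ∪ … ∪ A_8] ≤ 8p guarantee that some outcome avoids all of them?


Union bound: P[∪_{i=1}^{8} A_i] ≤ Σ_i P[A_i] ≤ 8·p = 8·(3/32) = 3/4.
Numerically: 3/4 ≈ 0.750.
Is 3/4 < 1? YES.
Since P[∪ A_i] ≤ 3/4 < 1, the complement has P[∩ A_i^c] ≥ 1 − 3/4 = 1/4 > 0, so some outcome avoids every A_i.

8·p = 3/4 ≈ 0.750; existence CERTIFIED by the union bound.


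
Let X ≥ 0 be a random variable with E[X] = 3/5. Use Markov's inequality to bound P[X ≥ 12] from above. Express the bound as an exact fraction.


μ = E[X] = 3/5, a = 12.
Markov: P[X ≥ 12] ≤ μ/a = (3/5)/12 = 1/20.
Numerically: ≈ 0.050000.
(Since a = 12 > μ = 0.600000, the bound 1/20 is < 1 and informative.)

P[X ≥ 12] ≤ 1/20 ≈ 0.050000.


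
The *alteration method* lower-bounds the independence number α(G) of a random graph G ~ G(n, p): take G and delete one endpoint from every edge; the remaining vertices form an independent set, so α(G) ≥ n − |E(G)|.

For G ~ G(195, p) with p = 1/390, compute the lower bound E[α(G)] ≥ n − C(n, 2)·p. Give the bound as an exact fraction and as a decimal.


E[|E(G)|] = C(195, 2)·p = 18915 · (1/390) = 97/2.
E[α(G)] ≥ n − E[|E(G)|] = 195 − 97/2 = 293/2.
Numerically: ≈ 146.5000.
(This is only a lower bound; the true E[α(G)] may be larger.)

E[α(G)] ≥ 293/2 ≈ 146.5000.


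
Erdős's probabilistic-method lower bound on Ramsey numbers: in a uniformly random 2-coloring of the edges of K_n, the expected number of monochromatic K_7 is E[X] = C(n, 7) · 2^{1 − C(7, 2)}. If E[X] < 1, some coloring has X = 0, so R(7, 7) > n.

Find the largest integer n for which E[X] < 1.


We need C(n, 7) · 2^{1 − 21} < 1, i.e. C(n, 7) < 2^{21 − 1} = 1048576.
Check values of n near the boundary:
  n = 23: C(23, 7) = 245157; 245157 < 1048576? YES
  n = 24: C(24, 7) = 346104; 346104 < 1048576? YES
  n = 25: C(25, 7) = 480700; 480700 < 1048576? YES
  n = 26: C(26, 7) = 657800; 657800 < 1048576? YES
  n = 27: C(27, 7) = 888030; 888030 < 1048576? YES
  n = 28: C(28, 7) = 1184040; 1184040 < 1048576? NO
The largest n with C(n, 7) < 1048576 is n = 27 (where E[X] = 444015/524288 ≈ 0.847). Hence R(7, 7) > 27, i.e. R(7, 7) ≥ 28.

Largest n = 27; hence R(7, 7) > 27.


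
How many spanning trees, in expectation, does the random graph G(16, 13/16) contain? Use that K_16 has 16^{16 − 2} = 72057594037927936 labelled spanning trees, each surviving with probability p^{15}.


K_16 has 16^{16 − 2} = 72057594037927936 labelled spanning trees.
For each such spanning tree H, let X_H = 1 if all 15 edges of H are present in G. Then P[X_H = 1] = p^{15} = (13/16)^{15} = 51185893014090757/1152921504606846976.
Summing the indicators: E[X] = Σ_H E[X_H] = 72057594037927936 · p^{15} = 72057594037927936 · 51185893014090757/1152921504606846976 = 51185893014090757/16.
Numerically: E[X] ≈ 3.199e+15.

E[X] = 72057594037927936 · (13/16)^{15} = 51185893014090757/16 ≈ 3.199e+15.


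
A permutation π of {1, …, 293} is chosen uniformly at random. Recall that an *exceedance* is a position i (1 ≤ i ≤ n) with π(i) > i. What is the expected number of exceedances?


Write X = Σ_{i=1}^{293} X_i, where X_i = 1_{π(i) > i}.
For each fixed i, π(i) is uniform over {1, …, 293} (marginal of a uniform permutation), so P[π(i) > i] = (n − i)/n. Summing: Σ_{i=1}^{293} (n − i)/n = (0 + 1 + … + 292)/293 = 293(293 − 1)/(2·293) = (293 − 1)/2.
Hence E[X] = Σ_{i=1}^{293} (293 − i)/293 = 146 ≈ 146.0000.

E[X] = 146 = 146.0000.


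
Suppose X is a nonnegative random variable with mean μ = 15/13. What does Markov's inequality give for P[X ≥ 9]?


μ = E[X] = 15/13, a = 9.
Markov: P[X ≥ 9] ≤ μ/a = (15/13)/9 = 5/39.
Numerically: ≈ 0.128.
(Since a = 9 > μ = 1.154, the bound 5/39 is < 1 and informative.)

P[X ≥ 9] ≤ 5/39 ≈ 0.128.


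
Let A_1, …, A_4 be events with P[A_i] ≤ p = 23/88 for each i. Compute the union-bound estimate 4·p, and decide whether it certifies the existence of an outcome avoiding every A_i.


Union bound: P[∪_{i=1}^{4} A_i] ≤ Σ_i P[A_i] ≤ 4·p = 4·(23/88) = 23/22.
Numerically: 23/22 ≈ 1.04545.
Is 23/22 < 1? NO.
Since the bound 23/22 is ≥ 1, the union bound is uninformative here; it does NOT by itself certify existence.

4·p = 23/22 ≈ 1.04545; existence NOT certified by the union bound.
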